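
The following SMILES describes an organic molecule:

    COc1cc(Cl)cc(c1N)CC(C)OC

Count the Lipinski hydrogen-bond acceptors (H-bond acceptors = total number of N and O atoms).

N atoms: 1; O atoms: 2.
Lipinski HBA = 1 + 2 = 3.

3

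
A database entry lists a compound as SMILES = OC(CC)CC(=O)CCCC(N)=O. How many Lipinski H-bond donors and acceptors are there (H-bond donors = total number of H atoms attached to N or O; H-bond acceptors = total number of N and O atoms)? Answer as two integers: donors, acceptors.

3, 4

Donors: find every N or O and count the H atoms it carries.
  atom 1 (O): bond orders sum to 1 → 1 H
  atom 7 (O): bond orders sum to 2 → 0 H
  atom 12 (N): bond orders sum to 1 → 2 H
  atom 13 (O): bond orders sum to 2 → 0 H
Lipinski HBD = 3.
Acceptors: N atoms = 1, O atoms = 3 → HBA = 4.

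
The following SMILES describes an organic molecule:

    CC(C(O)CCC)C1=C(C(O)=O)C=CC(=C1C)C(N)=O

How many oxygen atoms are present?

Scan the SMILES for O atoms (remember two-letter symbols like Cl and Br are single atoms).
Oxygen count: 4.

4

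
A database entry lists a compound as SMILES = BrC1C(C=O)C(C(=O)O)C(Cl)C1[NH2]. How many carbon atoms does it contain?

7

Count every carbon token in the SMILES (each C, including those in ring-closure positions and inside branches).
Carbon count: 7.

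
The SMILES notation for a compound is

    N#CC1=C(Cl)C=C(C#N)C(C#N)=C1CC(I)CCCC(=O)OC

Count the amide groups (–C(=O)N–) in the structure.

0

Scan the SMILES for the amide motif — none present.
Groups that are present: 1 ester, 3 nitrile.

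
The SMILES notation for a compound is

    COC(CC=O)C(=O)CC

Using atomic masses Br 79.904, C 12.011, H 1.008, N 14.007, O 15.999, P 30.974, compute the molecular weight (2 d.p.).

First, the molecular formula is C7H12O3 (counting implicit H from valence).
  C: 7 × 12.011 = 84.077
  H: 12 × 1.008 = 12.096
  O: 3 × 15.999 = 47.997
Sum: 7×12.011 + 12×1.008 + 3×15.999 = 144.170 → 144.17 g/mol.

144.17 g/mol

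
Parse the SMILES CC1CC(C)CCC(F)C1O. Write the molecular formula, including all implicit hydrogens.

Walk through each heavy atom and fill implicit hydrogens from standard valence (C 4, N 3, O 2, S 2, halogen 1):
  atom 1: C, bond orders sum to 1 (valence 4) → 3 H
  atom 2: C, bond orders sum to 3 (valence 4) → 1 H
  atom 3: C, bond orders sum to 2 (valence 4) → 2 H
  atom 4: C, bond orders sum to 3 (valence 4) → 1 H
  atom 5: C, bond orders sum to 1 (valence 4) → 3 H
  atom 6: C, bond orders sum to 2 (valence 4) → 2 H
  atom 7: C, bond orders sum to 2 (valence 4) → 2 H
  atom 8: C, bond orders sum to 3 (valence 4) → 1 H
  atom 9: F (halogen, monovalent) → 0 H
  atom 10: C, bond orders sum to 3 (valence 4) → 1 H
  atom 11: O, bond orders sum to 1 (valence 2) → 1 H
Totals → C:9, H:17, F:1, O:1.

C9H17FO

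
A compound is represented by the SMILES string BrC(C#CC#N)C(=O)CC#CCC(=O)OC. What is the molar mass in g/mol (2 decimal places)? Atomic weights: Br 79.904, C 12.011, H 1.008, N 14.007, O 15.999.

First, the molecular formula is C11H8BrNO3 (counting implicit H from valence).
  Br: 1 × 79.904 = 79.904
  C: 11 × 12.011 = 132.121
  H: 8 × 1.008 = 8.064
  N: 1 × 14.007 = 14.007
  O: 3 × 15.999 = 47.997
Sum: 1×79.904 + 11×12.011 + 8×1.008 + 1×14.007 + 3×15.999 = 282.093 → 282.09 g/mol.

282.09 g/mol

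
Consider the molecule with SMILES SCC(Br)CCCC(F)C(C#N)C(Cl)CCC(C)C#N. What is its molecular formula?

C14H21BrClFN2S

Walk through each heavy atom and fill implicit hydrogens from standard valence (C 4, N 3, O 2, S 2, halogen 1):
  atom 1: S, bond orders sum to 1 (valence 2) → 1 H
  atom 2: C, bond orders sum to 2 (valence 4) → 2 H
  atom 3: C, bond orders sum to 3 (valence 4) → 1 H
  atom 4: Br (halogen, monovalent) → 0 H
  atom 5: C, bond orders sum to 2 (valence 4) → 2 H
  atom 6: C, bond orders sum to 2 (valence 4) → 2 H
  atom 7: C, bond orders sum to 2 (valence 4) → 2 H
  atom 8: C, bond orders sum to 3 (valence 4) → 1 H
  atom 9: F (halogen, monovalent) → 0 H
  atom 10: C, bond orders sum to 3 (valence 4) → 1 H
  atom 11: C, bond orders sum to 4 (valence 4) → 0 H
  atom 12: N, bond orders sum to 3 (valence 3) → 0 H
  atom 13: C, bond orders sum to 3 (valence 4) → 1 H
  atom 14: Cl (halogen, monovalent) → 0 H
  atom 15: C, bond orders sum to 2 (valence 4) → 2 H
  atom 16: C, bond orders sum to 2 (valence 4) → 2 H
  atom 17: C, bond orders sum to 3 (valence 4) → 1 H
  atom 18: C, bond orders sum to 1 (valence 4) → 3 H
  atom 19: C, bond orders sum to 4 (valence 4) → 0 H
  atom 20: N, bond orders sum to 3 (valence 3) → 0 H
Totals → C:14, H:21, Br:1, Cl:1, F:1, N:2, S:1.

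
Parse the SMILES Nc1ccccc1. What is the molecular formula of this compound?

C6H7N

Walk through each heavy atom and fill implicit hydrogens from standard valence (C 4, N 3, O 2, S 2, halogen 1); for lowercase aromatic atoms, an aromatic c carries 1 H when it has two neighbours and 0 H with three, and aromatic n carries 0 H:
  atom 1: N, bond orders sum to 1 (valence 3) → 2 H
  atom 2: aromatic c, 3 neighbours → 0 H
  atom 3: aromatic c, 2 neighbours → 1 H
  atom 4: aromatic c, 2 neighbours → 1 H
  atom 5: aromatic c, 2 neighbours → 1 H
  atom 6: aromatic c, 2 neighbours → 1 H
  atom 7: aromatic c, 2 neighbours → 1 H
Totals → C:6, H:7, N:1.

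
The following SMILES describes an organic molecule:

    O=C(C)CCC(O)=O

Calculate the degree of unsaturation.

2

Molecular formula: C5H8O3.
DoU = (2C + 2 + N − H − X) / 2, where X is the halogen count and O/S are ignored.
    = (2·5 + 2 + 0 − 8 − 0) / 2 = 4 / 2 = 2.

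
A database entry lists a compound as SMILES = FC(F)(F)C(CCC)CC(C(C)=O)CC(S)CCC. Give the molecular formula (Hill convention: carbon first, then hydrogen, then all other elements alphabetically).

Walk through each heavy atom and fill implicit hydrogens from standard valence (C 4, N 3, O 2, S 2, halogen 1):
  atom 1: F (halogen, monovalent) → 0 H
  atom 2: C, bond orders sum to 4 (valence 4) → 0 H
  atom 3: F (halogen, monovalent) → 0 H
  atom 4: F (halogen, monovalent) → 0 H
  atom 5: C, bond orders sum to 3 (valence 4) → 1 H
  atom 6: C, bond orders sum to 2 (valence 4) → 2 H
  atom 7: C, bond orders sum to 2 (valence 4) → 2 H
  atom 8: C, bond orders sum to 1 (valence 4) → 3 H
  atom 9: C, bond orders sum to 2 (valence 4) → 2 H
  atom 10: C, bond orders sum to 3 (valence 4) → 1 H
  atom 11: C, bond orders sum to 4 (valence 4) → 0 H
  atom 12: C, bond orders sum to 1 (valence 4) → 3 H
  atom 13: O, bond orders sum to 2 (valence 2) → 0 H
  atom 14: C, bond orders sum to 2 (valence 4) → 2 H
  atom 15: C, bond orders sum to 3 (valence 4) → 1 H
  atom 16: S, bond orders sum to 1 (valence 2) → 1 H
  atom 17: C, bond orders sum to 2 (valence 4) → 2 H
  atom 18: C, bond orders sum to 2 (valence 4) → 2 H
  atom 19: C, bond orders sum to 1 (valence 4) → 3 H
Totals → C:14, H:25, F:3, O:1, S:1.
In Hill order: C14H25F3OS.

C14H25F3OS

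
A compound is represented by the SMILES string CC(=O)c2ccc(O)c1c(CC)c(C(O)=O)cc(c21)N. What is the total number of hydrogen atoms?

15

Walk through each heavy atom and fill implicit hydrogens from standard valence (C 4, N 3, O 2, S 2, halogen 1); for lowercase aromatic atoms, an aromatic c carries 1 H when it has two neighbours and 0 H with three, and aromatic n carries 0 H:
  atom 1: C, bond orders sum to 1 (valence 4) → 3 H
  atom 2: C, bond orders sum to 4 (valence 4) → 0 H
  atom 3: O, bond orders sum to 2 (valence 2) → 0 H
  atom 4: aromatic c, 3 neighbours → 0 H
  atom 5: aromatic c, 2 neighbours → 1 H
  atom 6: aromatic c, 2 neighbours → 1 H
  atom 7: aromatic c, 3 neighbours → 0 H
  atom 8: O, bond orders sum to 1 (valence 2) → 1 H
  atom 9: aromatic c, 3 neighbours → 0 H
  atom 10: aromatic c, 3 neighbours → 0 H
  atom 11: C, bond orders sum to 2 (valence 4) → 2 H
  atom 12: C, bond orders sum to 1 (valence 4) → 3 H
  atom 13: aromatic c, 3 neighbours → 0 H
  atom 14: C, bond orders sum to 4 (valence 4) → 0 H
  atom 15: O, bond orders sum to 1 (valence 2) → 1 H
  atom 16: O, bond orders sum to 2 (valence 2) → 0 H
  atom 17: aromatic c, 2 neighbours → 1 H
  atom 18: aromatic c, 3 neighbours → 0 H
  atom 19: aromatic c, 3 neighbours → 0 H
  atom 20: N, bond orders sum to 1 (valence 3) → 2 H
Total hydrogens: 15.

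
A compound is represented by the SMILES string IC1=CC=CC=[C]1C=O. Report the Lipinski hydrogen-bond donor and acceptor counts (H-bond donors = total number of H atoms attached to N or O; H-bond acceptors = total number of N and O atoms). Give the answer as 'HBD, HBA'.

Donors: find every N or O and count the H atoms it carries.
  atom 9 (O): bond orders sum to 2 → 0 H
Lipinski HBD = 0.
Acceptors: N atoms = 0, O atoms = 1 → HBA = 1.

0, 1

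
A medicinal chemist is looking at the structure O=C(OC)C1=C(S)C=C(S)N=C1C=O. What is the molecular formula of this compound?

Walk through each heavy atom and fill implicit hydrogens from standard valence (C 4, N 3, O 2, S 2, halogen 1):
  atom 1: O, bond orders sum to 2 (valence 2) → 0 H
  atom 2: C, bond orders sum to 4 (valence 4) → 0 H
  atom 3: O, bond orders sum to 2 (valence 2) → 0 H
  atom 4: C, bond orders sum to 1 (valence 4) → 3 H
  atom 5: C, bond orders sum to 4 (valence 4) → 0 H
  atom 6: C, bond orders sum to 4 (valence 4) → 0 H
  atom 7: S, bond orders sum to 1 (valence 2) → 1 H
  atom 8: C, bond orders sum to 3 (valence 4) → 1 H
  atom 9: C, bond orders sum to 4 (valence 4) → 0 H
  atom 10: S, bond orders sum to 1 (valence 2) → 1 H
  atom 11: N, bond orders sum to 3 (valence 3) → 0 H
  atom 12: C, bond orders sum to 4 (valence 4) → 0 H
  atom 13: C, bond orders sum to 3 (valence 4) → 1 H
  atom 14: O, bond orders sum to 2 (valence 2) → 0 H
Totals → C:8, H:7, N:1, O:3, S:2.
In Hill order: C8H7NO3S2.

C8H7NO3S2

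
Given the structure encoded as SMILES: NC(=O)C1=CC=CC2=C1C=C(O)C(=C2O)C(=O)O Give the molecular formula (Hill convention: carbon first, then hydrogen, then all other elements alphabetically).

Walk through each heavy atom and fill implicit hydrogens from standard valence (C 4, N 3, O 2, S 2, halogen 1):
  atom 1: N, bond orders sum to 1 (valence 3) → 2 H
  atom 2: C, bond orders sum to 4 (valence 4) → 0 H
  atom 3: O, bond orders sum to 2 (valence 2) → 0 H
  atom 4: C, bond orders sum to 4 (valence 4) → 0 H
  atom 5: C, bond orders sum to 3 (valence 4) → 1 H
  atom 6: C, bond orders sum to 3 (valence 4) → 1 H
  atom 7: C, bond orders sum to 3 (valence 4) → 1 H
  atom 8: C, bond orders sum to 4 (valence 4) → 0 H
  atom 9: C, bond orders sum to 4 (valence 4) → 0 H
  atom 10: C, bond orders sum to 3 (valence 4) → 1 H
  atom 11: C, bond orders sum to 4 (valence 4) → 0 H
  atom 12: O, bond orders sum to 1 (valence 2) → 1 H
  atom 13: C, bond orders sum to 4 (valence 4) → 0 H
  atom 14: C, bond orders sum to 4 (valence 4) → 0 H
  atom 15: O, bond orders sum to 1 (valence 2) → 1 H
  atom 16: C, bond orders sum to 4 (valence 4) → 0 H
  atom 17: O, bond orders sum to 2 (valence 2) → 0 H
  atom 18: O, bond orders sum to 1 (valence 2) → 1 H
Totals → C:12, H:9, N:1, O:5.
In Hill order: C12H9NO5.

C12H9NO5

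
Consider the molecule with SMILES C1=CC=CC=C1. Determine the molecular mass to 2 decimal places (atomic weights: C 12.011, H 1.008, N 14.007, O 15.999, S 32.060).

78.11 g/mol

First, the molecular formula is C6H6 (counting implicit H from valence).
  C: 6 × 12.011 = 72.066
  H: 6 × 1.008 = 6.048
Sum: 6×12.011 + 6×1.008 = 78.114 → 78.11 g/mol.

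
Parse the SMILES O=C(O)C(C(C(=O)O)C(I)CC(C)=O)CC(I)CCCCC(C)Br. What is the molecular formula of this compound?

Walk through each heavy atom and fill implicit hydrogens from standard valence (C 4, N 3, O 2, S 2, halogen 1):
  atom 1: O, bond orders sum to 2 (valence 2) → 0 H
  atom 2: C, bond orders sum to 4 (valence 4) → 0 H
  atom 3: O, bond orders sum to 1 (valence 2) → 1 H
  atom 4: C, bond orders sum to 3 (valence 4) → 1 H
  atom 5: C, bond orders sum to 3 (valence 4) → 1 H
  atom 6: C, bond orders sum to 4 (valence 4) → 0 H
  atom 7: O, bond orders sum to 2 (valence 2) → 0 H
  atom 8: O, bond orders sum to 1 (valence 2) → 1 H
  atom 9: C, bond orders sum to 3 (valence 4) → 1 H
  atom 10: I (halogen, monovalent) → 0 H
  atom 11: C, bond orders sum to 2 (valence 4) → 2 H
  atom 12: C, bond orders sum to 4 (valence 4) → 0 H
  atom 13: C, bond orders sum to 1 (valence 4) → 3 H
  atom 14: O, bond orders sum to 2 (valence 2) → 0 H
  atom 15: C, bond orders sum to 2 (valence 4) → 2 H
  atom 16: C, bond orders sum to 3 (valence 4) → 1 H
  atom 17: I (halogen, monovalent) → 0 H
  atom 18: C, bond orders sum to 2 (valence 4) → 2 H
  atom 19: C, bond orders sum to 2 (valence 4) → 2 H
  atom 20: C, bond orders sum to 2 (valence 4) → 2 H
  atom 21: C, bond orders sum to 2 (valence 4) → 2 H
  atom 22: C, bond orders sum to 3 (valence 4) → 1 H
  atom 23: C, bond orders sum to 1 (valence 4) → 3 H
  atom 24: Br (halogen, monovalent) → 0 H
Totals → C:16, H:25, Br:1, I:2, O:5.
In Hill order: C16H25BrI2O5.

C16H25BrI2O5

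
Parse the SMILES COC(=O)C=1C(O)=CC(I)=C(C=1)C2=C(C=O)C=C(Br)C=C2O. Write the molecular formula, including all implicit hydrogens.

Walk through each heavy atom and fill implicit hydrogens from standard valence (C 4, N 3, O 2, S 2, halogen 1):
  atom 1: C, bond orders sum to 1 (valence 4) → 3 H
  atom 2: O, bond orders sum to 2 (valence 2) → 0 H
  atom 3: C, bond orders sum to 4 (valence 4) → 0 H
  atom 4: O, bond orders sum to 2 (valence 2) → 0 H
  atom 5: C, bond orders sum to 4 (valence 4) → 0 H
  atom 6: C, bond orders sum to 4 (valence 4) → 0 H
  atom 7: O, bond orders sum to 1 (valence 2) → 1 H
  atom 8: C, bond orders sum to 3 (valence 4) → 1 H
  atom 9: C, bond orders sum to 4 (valence 4) → 0 H
  atom 10: I (halogen, monovalent) → 0 H
  atom 11: C, bond orders sum to 4 (valence 4) → 0 H
  atom 12: C, bond orders sum to 3 (valence 4) → 1 H
  atom 13: C, bond orders sum to 4 (valence 4) → 0 H
  atom 14: C, bond orders sum to 4 (valence 4) → 0 H
  atom 15: C, bond orders sum to 3 (valence 4) → 1 H
  atom 16: O, bond orders sum to 2 (valence 2) → 0 H
  atom 17: C, bond orders sum to 3 (valence 4) → 1 H
  atom 18: C, bond orders sum to 4 (valence 4) → 0 H
  atom 19: Br (halogen, monovalent) → 0 H
  atom 20: C, bond orders sum to 3 (valence 4) → 1 H
  atom 21: C, bond orders sum to 4 (valence 4) → 0 H
  atom 22: O, bond orders sum to 1 (valence 2) → 1 H
Totals → C:15, H:10, Br:1, I:1, O:5.

C15H10BrIO5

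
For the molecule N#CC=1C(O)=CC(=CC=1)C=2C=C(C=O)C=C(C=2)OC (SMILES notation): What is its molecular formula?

Walk through each heavy atom and fill implicit hydrogens from standard valence (C 4, N 3, O 2, S 2, halogen 1):
  atom 1: N, bond orders sum to 3 (valence 3) → 0 H
  atom 2: C, bond orders sum to 4 (valence 4) → 0 H
  atom 3: C, bond orders sum to 4 (valence 4) → 0 H
  atom 4: C, bond orders sum to 4 (valence 4) → 0 H
  atom 5: O, bond orders sum to 1 (valence 2) → 1 H
  atom 6: C, bond orders sum to 3 (valence 4) → 1 H
  atom 7: C, bond orders sum to 4 (valence 4) → 0 H
  atom 8: C, bond orders sum to 3 (valence 4) → 1 H
  atom 9: C, bond orders sum to 3 (valence 4) → 1 H
  atom 10: C, bond orders sum to 4 (valence 4) → 0 H
  atom 11: C, bond orders sum to 3 (valence 4) → 1 H
  atom 12: C, bond orders sum to 4 (valence 4) → 0 H
  atom 13: C, bond orders sum to 3 (valence 4) → 1 H
  atom 14: O, bond orders sum to 2 (valence 2) → 0 H
  atom 15: C, bond orders sum to 3 (valence 4) → 1 H
  atom 16: C, bond orders sum to 4 (valence 4) → 0 H
  atom 17: C, bond orders sum to 3 (valence 4) → 1 H
  atom 18: O, bond orders sum to 2 (valence 2) → 0 H
  atom 19: C, bond orders sum to 1 (valence 4) → 3 H
Totals → C:15, H:11, N:1, O:3.
In Hill order: C15H11NO3.

C15H11NO3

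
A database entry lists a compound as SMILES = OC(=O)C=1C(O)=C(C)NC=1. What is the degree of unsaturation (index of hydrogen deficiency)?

4

Degree of unsaturation = (number of rings) + (number of π bonds).
Ring closures in the SMILES: 1.
π bonds: 3 double bonds (each 1 DoU) → 3 DoU from unsaturation.
Total DoU = 1 + 3 = 4.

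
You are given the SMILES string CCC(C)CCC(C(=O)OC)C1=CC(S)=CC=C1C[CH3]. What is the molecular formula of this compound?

Walk through each heavy atom and fill implicit hydrogens from standard valence (C 4, N 3, O 2, S 2, halogen 1):
  atom 1: C, bond orders sum to 1 (valence 4) → 3 H
  atom 2: C, bond orders sum to 2 (valence 4) → 2 H
  atom 3: C, bond orders sum to 3 (valence 4) → 1 H
  atom 4: C, bond orders sum to 1 (valence 4) → 3 H
  atom 5: C, bond orders sum to 2 (valence 4) → 2 H
  atom 6: C, bond orders sum to 2 (valence 4) → 2 H
  atom 7: C, bond orders sum to 3 (valence 4) → 1 H
  atom 8: C, bond orders sum to 4 (valence 4) → 0 H
  atom 9: O, bond orders sum to 2 (valence 2) → 0 H
  atom 10: O, bond orders sum to 2 (valence 2) → 0 H
  atom 11: C, bond orders sum to 1 (valence 4) → 3 H
  atom 12: C, bond orders sum to 4 (valence 4) → 0 H
  atom 13: C, bond orders sum to 3 (valence 4) → 1 H
  atom 14: C, bond orders sum to 4 (valence 4) → 0 H
  atom 15: S, bond orders sum to 1 (valence 2) → 1 H
  atom 16: C, bond orders sum to 3 (valence 4) → 1 H
  atom 17: C, bond orders sum to 3 (valence 4) → 1 H
  atom 18: C, bond orders sum to 4 (valence 4) → 0 H
  atom 19: C, bond orders sum to 2 (valence 4) → 2 H
  atom 20: C with explicit H count 3
Totals → C:17, H:26, O:2, S:1.
In Hill order: C17H26O2S.

C17H26O2S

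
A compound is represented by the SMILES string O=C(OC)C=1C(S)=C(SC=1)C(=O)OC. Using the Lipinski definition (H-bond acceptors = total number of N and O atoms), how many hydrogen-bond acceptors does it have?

4

N atoms: 0; O atoms: 4.
Lipinski HBA = 0 + 4 = 4.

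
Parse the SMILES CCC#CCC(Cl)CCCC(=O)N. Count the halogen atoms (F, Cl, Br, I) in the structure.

Halogen atoms appear at heavy-atom position 7 (1×Cl).
Other groups present: 1 alkyne, 1 amide.
Halogen count: 1.

1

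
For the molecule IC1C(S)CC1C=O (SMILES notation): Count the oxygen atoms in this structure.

1

Scan the SMILES for O atoms (remember two-letter symbols like Cl and Br are single atoms).
Oxygen count: 1.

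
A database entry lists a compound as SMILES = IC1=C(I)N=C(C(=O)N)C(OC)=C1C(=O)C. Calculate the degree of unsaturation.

6

Molecular formula: C9H8I2N2O3.
DoU = (2C + 2 + N − H − X) / 2, where X is the halogen count and O/S are ignored.
    = (2·9 + 2 + 2 − 8 − 2) / 2 = 12 / 2 = 6.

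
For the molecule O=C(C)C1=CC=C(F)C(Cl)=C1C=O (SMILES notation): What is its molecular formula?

Walk through each heavy atom and fill implicit hydrogens from standard valence (C 4, N 3, O 2, S 2, halogen 1):
  atom 1: O, bond orders sum to 2 (valence 2) → 0 H
  atom 2: C, bond orders sum to 4 (valence 4) → 0 H
  atom 3: C, bond orders sum to 1 (valence 4) → 3 H
  atom 4: C, bond orders sum to 4 (valence 4) → 0 H
  atom 5: C, bond orders sum to 3 (valence 4) → 1 H
  atom 6: C, bond orders sum to 3 (valence 4) → 1 H
  atom 7: C, bond orders sum to 4 (valence 4) → 0 H
  atom 8: F (halogen, monovalent) → 0 H
  atom 9: C, bond orders sum to 4 (valence 4) → 0 H
  atom 10: Cl (halogen, monovalent) → 0 H
  atom 11: C, bond orders sum to 4 (valence 4) → 0 H
  atom 12: C, bond orders sum to 3 (valence 4) → 1 H
  atom 13: O, bond orders sum to 2 (valence 2) → 0 H
Totals → C:9, H:6, Cl:1, F:1, O:2.
In Hill order: C9H6ClFO2.

C9H6ClFO2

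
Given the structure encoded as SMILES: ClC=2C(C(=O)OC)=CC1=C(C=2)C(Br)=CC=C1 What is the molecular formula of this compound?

Walk through each heavy atom and fill implicit hydrogens from standard valence (C 4, N 3, O 2, S 2, halogen 1):
  atom 1: Cl (halogen, monovalent) → 0 H
  atom 2: C, bond orders sum to 4 (valence 4) → 0 H
  atom 3: C, bond orders sum to 4 (valence 4) → 0 H
  atom 4: C, bond orders sum to 4 (valence 4) → 0 H
  atom 5: O, bond orders sum to 2 (valence 2) → 0 H
  atom 6: O, bond orders sum to 2 (valence 2) → 0 H
  atom 7: C, bond orders sum to 1 (valence 4) → 3 H
  atom 8: C, bond orders sum to 3 (valence 4) → 1 H
  atom 9: C, bond orders sum to 4 (valence 4) → 0 H
  atom 10: C, bond orders sum to 4 (valence 4) → 0 H
  atom 11: C, bond orders sum to 3 (valence 4) → 1 H
  atom 12: C, bond orders sum to 4 (valence 4) → 0 H
  atom 13: Br (halogen, monovalent) → 0 H
  atom 14: C, bond orders sum to 3 (valence 4) → 1 H
  atom 15: C, bond orders sum to 3 (valence 4) → 1 H
  atom 16: C, bond orders sum to 3 (valence 4) → 1 H
Totals → C:12, H:8, Br:1, Cl:1, O:2.
In Hill order: C12H8BrClO2.

C12H8BrClO2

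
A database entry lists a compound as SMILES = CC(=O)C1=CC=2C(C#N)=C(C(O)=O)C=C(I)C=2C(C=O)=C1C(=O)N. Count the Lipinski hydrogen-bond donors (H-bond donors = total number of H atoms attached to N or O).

Donors: find every N or O and count the H atoms it carries.
  atom 3 (O): bond orders sum to 2 → 0 H
  atom 9 (N): bond orders sum to 3 → 0 H
  atom 12 (O): bond orders sum to 1 → 1 H
  atom 13 (O): bond orders sum to 2 → 0 H
  atom 20 (O): bond orders sum to 2 → 0 H
  atom 23 (O): bond orders sum to 2 → 0 H
  atom 24 (N): bond orders sum to 1 → 2 H
Lipinski HBD = 3.

3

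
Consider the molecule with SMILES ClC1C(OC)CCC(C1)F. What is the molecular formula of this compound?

C7H12ClFO

Walk through each heavy atom and fill implicit hydrogens from standard valence (C 4, N 3, O 2, S 2, halogen 1):
  atom 1: Cl (halogen, monovalent) → 0 H
  atom 2: C, bond orders sum to 3 (valence 4) → 1 H
  atom 3: C, bond orders sum to 3 (valence 4) → 1 H
  atom 4: O, bond orders sum to 2 (valence 2) → 0 H
  atom 5: C, bond orders sum to 1 (valence 4) → 3 H
  atom 6: C, bond orders sum to 2 (valence 4) → 2 H
  atom 7: C, bond orders sum to 2 (valence 4) → 2 H
  atom 8: C, bond orders sum to 3 (valence 4) → 1 H
  atom 9: C, bond orders sum to 2 (valence 4) → 2 H
  atom 10: F (halogen, monovalent) → 0 H
Totals → C:7, H:12, Cl:1, F:1, O:1.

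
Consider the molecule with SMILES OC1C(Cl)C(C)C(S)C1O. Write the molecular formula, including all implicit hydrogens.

Walk through each heavy atom and fill implicit hydrogens from standard valence (C 4, N 3, O 2, S 2, halogen 1):
  atom 1: O, bond orders sum to 1 (valence 2) → 1 H
  atom 2: C, bond orders sum to 3 (valence 4) → 1 H
  atom 3: C, bond orders sum to 3 (valence 4) → 1 H
  atom 4: Cl (halogen, monovalent) → 0 H
  atom 5: C, bond orders sum to 3 (valence 4) → 1 H
  atom 6: C, bond orders sum to 1 (valence 4) → 3 H
  atom 7: C, bond orders sum to 3 (valence 4) → 1 H
  atom 8: S, bond orders sum to 1 (valence 2) → 1 H
  atom 9: C, bond orders sum to 3 (valence 4) → 1 H
  atom 10: O, bond orders sum to 1 (valence 2) → 1 H
Totals → C:6, H:11, Cl:1, O:2, S:1.
In Hill order: C6H11ClO2S.

C6H11ClO2S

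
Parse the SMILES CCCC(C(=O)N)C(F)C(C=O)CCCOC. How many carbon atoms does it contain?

12

Count every carbon token in the SMILES (each C, including those in ring-closure positions and inside branches).
Carbon count: 12.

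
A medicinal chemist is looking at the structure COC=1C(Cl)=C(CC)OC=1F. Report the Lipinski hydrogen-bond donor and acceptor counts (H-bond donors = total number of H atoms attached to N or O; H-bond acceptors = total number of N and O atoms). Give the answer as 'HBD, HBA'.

Donors: find every N or O and count the H atoms it carries.
  atom 2 (O): bond orders sum to 2 → 0 H
  atom 9 (O): bond orders sum to 2 → 0 H
Lipinski HBD = 0.
Acceptors: N atoms = 0, O atoms = 2 → HBA = 2.

0, 2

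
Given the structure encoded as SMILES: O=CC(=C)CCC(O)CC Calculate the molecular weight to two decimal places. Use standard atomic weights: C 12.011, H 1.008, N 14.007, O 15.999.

First, the molecular formula is C8H14O2 (counting implicit H from valence).
  C: 8 × 12.011 = 96.088
  H: 14 × 1.008 = 14.112
  O: 2 × 15.999 = 31.998
Sum: 8×12.011 + 14×1.008 + 2×15.999 = 142.198 → 142.20 g/mol.

142.20 g/mol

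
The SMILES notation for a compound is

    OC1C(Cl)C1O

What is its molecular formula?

Walk through each heavy atom and fill implicit hydrogens from standard valence (C 4, N 3, O 2, S 2, halogen 1):
  atom 1: O, bond orders sum to 1 (valence 2) → 1 H
  atom 2: C, bond orders sum to 3 (valence 4) → 1 H
  atom 3: C, bond orders sum to 3 (valence 4) → 1 H
  atom 4: Cl (halogen, monovalent) → 0 H
  atom 5: C, bond orders sum to 3 (valence 4) → 1 H
  atom 6: O, bond orders sum to 1 (valence 2) → 1 H
Totals → C:3, H:5, Cl:1, O:2.

C3H5ClO2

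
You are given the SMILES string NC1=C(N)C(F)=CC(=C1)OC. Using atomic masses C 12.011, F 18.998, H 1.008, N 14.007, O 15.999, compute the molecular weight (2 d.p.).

First, the molecular formula is C7H9FN2O (counting implicit H from valence).
  C: 7 × 12.011 = 84.077
  F: 1 × 18.998 = 18.998
  H: 9 × 1.008 = 9.072
  N: 2 × 14.007 = 28.014
  O: 1 × 15.999 = 15.999
Sum: 7×12.011 + 1×18.998 + 9×1.008 + 2×14.007 + 1×15.999 = 156.160 → 156.16 g/mol.

156.16 g/mol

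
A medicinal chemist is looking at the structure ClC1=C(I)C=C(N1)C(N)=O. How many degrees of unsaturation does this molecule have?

Degree of unsaturation = (number of rings) + (number of π bonds).
Ring closures in the SMILES: 1.
π bonds: 3 double bonds (each 1 DoU) → 3 DoU from unsaturation.
Total DoU = 1 + 3 = 4.

4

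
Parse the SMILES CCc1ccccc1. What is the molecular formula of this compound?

Walk through each heavy atom and fill implicit hydrogens from standard valence (C 4, N 3, O 2, S 2, halogen 1); for lowercase aromatic atoms, an aromatic c carries 1 H when it has two neighbours and 0 H with three, and aromatic n carries 0 H:
  atom 1: C, bond orders sum to 1 (valence 4) → 3 H
  atom 2: C, bond orders sum to 2 (valence 4) → 2 H
  atom 3: aromatic c, 3 neighbours → 0 H
  atom 4: aromatic c, 2 neighbours → 1 H
  atom 5: aromatic c, 2 neighbours → 1 H
  atom 6: aromatic c, 2 neighbours → 1 H
  atom 7: aromatic c, 2 neighbours → 1 H
  atom 8: aromatic c, 2 neighbours → 1 H
Totals → C:8, H:10.

C8H10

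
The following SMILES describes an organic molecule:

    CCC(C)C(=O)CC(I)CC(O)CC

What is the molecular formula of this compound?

Walk through each heavy atom and fill implicit hydrogens from standard valence (C 4, N 3, O 2, S 2, halogen 1):
  atom 1: C, bond orders sum to 1 (valence 4) → 3 H
  atom 2: C, bond orders sum to 2 (valence 4) → 2 H
  atom 3: C, bond orders sum to 3 (valence 4) → 1 H
  atom 4: C, bond orders sum to 1 (valence 4) → 3 H
  atom 5: C, bond orders sum to 4 (valence 4) → 0 H
  atom 6: O, bond orders sum to 2 (valence 2) → 0 H
  atom 7: C, bond orders sum to 2 (valence 4) → 2 H
  atom 8: C, bond orders sum to 3 (valence 4) → 1 H
  atom 9: I (halogen, monovalent) → 0 H
  atom 10: C, bond orders sum to 2 (valence 4) → 2 H
  atom 11: C, bond orders sum to 3 (valence 4) → 1 H
  atom 12: O, bond orders sum to 1 (valence 2) → 1 H
  atom 13: C, bond orders sum to 2 (valence 4) → 2 H
  atom 14: C, bond orders sum to 1 (valence 4) → 3 H
Totals → C:11, H:21, I:1, O:2.
In Hill order: C11H21IO2.

C11H21IO2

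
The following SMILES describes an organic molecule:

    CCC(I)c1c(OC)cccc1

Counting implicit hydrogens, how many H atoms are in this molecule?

13

Walk through each heavy atom and fill implicit hydrogens from standard valence (C 4, N 3, O 2, S 2, halogen 1); for lowercase aromatic atoms, an aromatic c carries 1 H when it has two neighbours and 0 H with three, and aromatic n carries 0 H:
  atom 1: C, bond orders sum to 1 (valence 4) → 3 H
  atom 2: C, bond orders sum to 2 (valence 4) → 2 H
  atom 3: C, bond orders sum to 3 (valence 4) → 1 H
  atom 4: I (halogen, monovalent) → 0 H
  atom 5: aromatic c, 3 neighbours → 0 H
  atom 6: aromatic c, 3 neighbours → 0 H
  atom 7: O, bond orders sum to 2 (valence 2) → 0 H
  atom 8: C, bond orders sum to 1 (valence 4) → 3 H
  atom 9: aromatic c, 2 neighbours → 1 H
  atom 10: aromatic c, 2 neighbours → 1 H
  atom 11: aromatic c, 2 neighbours → 1 H
  atom 12: aromatic c, 2 neighbours → 1 H
Total hydrogens: 13.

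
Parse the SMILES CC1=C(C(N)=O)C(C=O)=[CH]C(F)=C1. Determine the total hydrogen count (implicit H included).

Walk through each heavy atom and fill implicit hydrogens from standard valence (C 4, N 3, O 2, S 2, halogen 1):
  atom 1: C, bond orders sum to 1 (valence 4) → 3 H
  atom 2: C, bond orders sum to 4 (valence 4) → 0 H
  atom 3: C, bond orders sum to 4 (valence 4) → 0 H
  atom 4: C, bond orders sum to 4 (valence 4) → 0 H
  atom 5: N, bond orders sum to 1 (valence 3) → 2 H
  atom 6: O, bond orders sum to 2 (valence 2) → 0 H
  atom 7: C, bond orders sum to 4 (valence 4) → 0 H
  atom 8: C, bond orders sum to 3 (valence 4) → 1 H
  atom 9: O, bond orders sum to 2 (valence 2) → 0 H
  atom 10: C with explicit H count 1
  atom 11: C, bond orders sum to 4 (valence 4) → 0 H
  atom 12: F (halogen, monovalent) → 0 H
  atom 13: C, bond orders sum to 3 (valence 4) → 1 H
Total hydrogens: 8.

8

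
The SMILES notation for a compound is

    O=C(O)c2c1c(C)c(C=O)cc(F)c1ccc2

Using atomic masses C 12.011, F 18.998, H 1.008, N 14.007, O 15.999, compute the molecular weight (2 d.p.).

232.21 g/mol

First, the molecular formula is C13H9FO3 (counting implicit H from valence).
  C: 13 × 12.011 = 156.143
  F: 1 × 18.998 = 18.998
  H: 9 × 1.008 = 9.072
  O: 3 × 15.999 = 47.997
Sum: 13×12.011 + 1×18.998 + 9×1.008 + 3×15.999 = 232.210 → 232.21 g/mol.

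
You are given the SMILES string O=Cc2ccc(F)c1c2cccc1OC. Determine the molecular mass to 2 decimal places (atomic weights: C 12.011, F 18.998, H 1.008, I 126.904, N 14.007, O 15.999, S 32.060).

204.20 g/mol

First, the molecular formula is C12H9FO2 (counting implicit H from valence).
  C: 12 × 12.011 = 144.132
  F: 1 × 18.998 = 18.998
  H: 9 × 1.008 = 9.072
  O: 2 × 15.999 = 31.998
Sum: 12×12.011 + 1×18.998 + 9×1.008 + 2×15.999 = 204.200 → 204.20 g/mol.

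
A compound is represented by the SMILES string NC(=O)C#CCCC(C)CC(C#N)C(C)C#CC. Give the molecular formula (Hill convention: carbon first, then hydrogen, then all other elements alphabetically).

Walk through each heavy atom and fill implicit hydrogens from standard valence (C 4, N 3, O 2, S 2, halogen 1):
  atom 1: N, bond orders sum to 1 (valence 3) → 2 H
  atom 2: C, bond orders sum to 4 (valence 4) → 0 H
  atom 3: O, bond orders sum to 2 (valence 2) → 0 H
  atom 4: C, bond orders sum to 4 (valence 4) → 0 H
  atom 5: C, bond orders sum to 4 (valence 4) → 0 H
  atom 6: C, bond orders sum to 2 (valence 4) → 2 H
  atom 7: C, bond orders sum to 2 (valence 4) → 2 H
  atom 8: C, bond orders sum to 3 (valence 4) → 1 H
  atom 9: C, bond orders sum to 1 (valence 4) → 3 H
  atom 10: C, bond orders sum to 2 (valence 4) → 2 H
  atom 11: C, bond orders sum to 3 (valence 4) → 1 H
  atom 12: C, bond orders sum to 4 (valence 4) → 0 H
  atom 13: N, bond orders sum to 3 (valence 3) → 0 H
  atom 14: C, bond orders sum to 3 (valence 4) → 1 H
  atom 15: C, bond orders sum to 1 (valence 4) → 3 H
  atom 16: C, bond orders sum to 4 (valence 4) → 0 H
  atom 17: C, bond orders sum to 4 (valence 4) → 0 H
  atom 18: C, bond orders sum to 1 (valence 4) → 3 H
Totals → C:15, H:20, N:2, O:1.

C15H20N2O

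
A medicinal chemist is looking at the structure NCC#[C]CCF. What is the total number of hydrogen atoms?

Walk through each heavy atom and fill implicit hydrogens from standard valence (C 4, N 3, O 2, S 2, halogen 1):
  atom 1: N, bond orders sum to 1 (valence 3) → 2 H
  atom 2: C, bond orders sum to 2 (valence 4) → 2 H
  atom 3: C, bond orders sum to 4 (valence 4) → 0 H
  atom 4: C with explicit H count 0
  atom 5: C, bond orders sum to 2 (valence 4) → 2 H
  atom 6: C, bond orders sum to 2 (valence 4) → 2 H
  atom 7: F (halogen, monovalent) → 0 H
Total hydrogens: 8.

8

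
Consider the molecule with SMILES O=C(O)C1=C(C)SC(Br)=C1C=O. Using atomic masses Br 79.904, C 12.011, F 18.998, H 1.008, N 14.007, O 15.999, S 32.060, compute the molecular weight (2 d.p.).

First, the molecular formula is C7H5BrO3S (counting implicit H from valence).
  Br: 1 × 79.904 = 79.904
  C: 7 × 12.011 = 84.077
  H: 5 × 1.008 = 5.040
  O: 3 × 15.999 = 47.997
  S: 1 × 32.060 = 32.060
Sum: 1×79.904 + 7×12.011 + 5×1.008 + 3×15.999 + 1×32.060 = 249.078 → 249.08 g/mol.

249.08 g/mol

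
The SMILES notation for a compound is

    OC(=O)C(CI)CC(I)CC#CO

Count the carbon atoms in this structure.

8

Count every carbon token in the SMILES (each C, including those in ring-closure positions and inside branches).
Carbon count: 8.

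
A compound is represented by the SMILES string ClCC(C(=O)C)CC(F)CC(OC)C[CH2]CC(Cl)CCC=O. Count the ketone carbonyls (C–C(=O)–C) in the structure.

The ketone motif appears at heavy-atom position 4 in the SMILES.
Other groups present: 1 aldehyde, 1 ether.
Ketone count: 1.

1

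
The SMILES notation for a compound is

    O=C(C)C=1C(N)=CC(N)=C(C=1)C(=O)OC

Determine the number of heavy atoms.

15

Every atom symbol written in the SMILES (organic subset) is one heavy atom; implicit H are not written.
Heavy atoms by element → C:10, N:2, O:3.
Total: 15.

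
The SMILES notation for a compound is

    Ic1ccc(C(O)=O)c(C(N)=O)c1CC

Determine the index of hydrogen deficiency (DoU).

Molecular formula: C10H10INO3.
DoU = (2C + 2 + N − H − X) / 2, where X is the halogen count and O/S are ignored.
    = (2·10 + 2 + 1 − 10 − 1) / 2 = 12 / 2 = 6.

6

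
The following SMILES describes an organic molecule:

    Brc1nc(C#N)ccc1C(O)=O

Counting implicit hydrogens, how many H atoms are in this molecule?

Walk through each heavy atom and fill implicit hydrogens from standard valence (C 4, N 3, O 2, S 2, halogen 1); for lowercase aromatic atoms, an aromatic c carries 1 H when it has two neighbours and 0 H with three, and aromatic n carries 0 H:
  atom 1: Br (halogen, monovalent) → 0 H
  atom 2: aromatic c, 3 neighbours → 0 H
  atom 3: aromatic n, 2 neighbours → 0 H
  atom 4: aromatic c, 3 neighbours → 0 H
  atom 5: C, bond orders sum to 4 (valence 4) → 0 H
  atom 6: N, bond orders sum to 3 (valence 3) → 0 H
  atom 7: aromatic c, 2 neighbours → 1 H
  atom 8: aromatic c, 2 neighbours → 1 H
  atom 9: aromatic c, 3 neighbours → 0 H
  atom 10: C, bond orders sum to 4 (valence 4) → 0 H
  atom 11: O, bond orders sum to 1 (valence 2) → 1 H
  atom 12: O, bond orders sum to 2 (valence 2) → 0 H
Total hydrogens: 3.

3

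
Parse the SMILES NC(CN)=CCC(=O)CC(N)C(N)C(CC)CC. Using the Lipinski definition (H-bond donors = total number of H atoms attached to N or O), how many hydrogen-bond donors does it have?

8

Donors: find every N or O and count the H atoms it carries.
  atom 1 (N): bond orders sum to 1 → 2 H
  atom 4 (N): bond orders sum to 1 → 2 H
  atom 8 (O): bond orders sum to 2 → 0 H
  atom 11 (N): bond orders sum to 1 → 2 H
  atom 13 (N): bond orders sum to 1 → 2 H
Lipinski HBD = 8.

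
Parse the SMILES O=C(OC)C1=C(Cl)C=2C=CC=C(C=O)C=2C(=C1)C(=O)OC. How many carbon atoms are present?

15

Count every carbon token in the SMILES (each C, including those in ring-closure positions and inside branches).
Carbon count: 15.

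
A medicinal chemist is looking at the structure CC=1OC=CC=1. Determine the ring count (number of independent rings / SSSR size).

In SMILES, each pair of matching ring-closure digits denotes one ring-closing bond; the number of such bonds equals the number of independent rings.
Ring-closure bonds here: 1.

1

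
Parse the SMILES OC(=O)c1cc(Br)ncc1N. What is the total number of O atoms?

Scan the SMILES for O atoms (remember two-letter symbols like Cl and Br are single atoms).
Oxygen count: 2.

2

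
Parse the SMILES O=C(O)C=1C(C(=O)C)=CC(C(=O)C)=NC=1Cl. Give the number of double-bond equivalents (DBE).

Degree of unsaturation = (number of rings) + (number of π bonds).
Ring closures in the SMILES: 1.
π bonds: 6 double bonds (each 1 DoU) → 6 DoU from unsaturation.
Total DoU = 1 + 6 = 7.

7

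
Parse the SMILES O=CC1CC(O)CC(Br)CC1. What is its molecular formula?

Walk through each heavy atom and fill implicit hydrogens from standard valence (C 4, N 3, O 2, S 2, halogen 1):
  atom 1: O, bond orders sum to 2 (valence 2) → 0 H
  atom 2: C, bond orders sum to 3 (valence 4) → 1 H
  atom 3: C, bond orders sum to 3 (valence 4) → 1 H
  atom 4: C, bond orders sum to 2 (valence 4) → 2 H
  atom 5: C, bond orders sum to 3 (valence 4) → 1 H
  atom 6: O, bond orders sum to 1 (valence 2) → 1 H
  atom 7: C, bond orders sum to 2 (valence 4) → 2 H
  atom 8: C, bond orders sum to 3 (valence 4) → 1 H
  atom 9: Br (halogen, monovalent) → 0 H
  atom 10: C, bond orders sum to 2 (valence 4) → 2 H
  atom 11: C, bond orders sum to 2 (valence 4) → 2 H
Totals → C:8, H:13, Br:1, O:2.
In Hill order: C8H13BrO2.

C8H13BrO2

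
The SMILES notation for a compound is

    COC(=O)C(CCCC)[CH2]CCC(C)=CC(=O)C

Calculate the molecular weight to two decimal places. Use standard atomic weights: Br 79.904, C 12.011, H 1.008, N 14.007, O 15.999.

First, the molecular formula is C15H26O3 (counting implicit H from valence).
  C: 15 × 12.011 = 180.165
  H: 26 × 1.008 = 26.208
  O: 3 × 15.999 = 47.997
Sum: 15×12.011 + 26×1.008 + 3×15.999 = 254.370 → 254.37 g/mol.

254.37 g/mol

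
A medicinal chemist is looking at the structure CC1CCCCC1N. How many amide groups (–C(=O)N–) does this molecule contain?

Scan the SMILES for the amide motif — none present.
Groups that are present: 1 primary amine.

0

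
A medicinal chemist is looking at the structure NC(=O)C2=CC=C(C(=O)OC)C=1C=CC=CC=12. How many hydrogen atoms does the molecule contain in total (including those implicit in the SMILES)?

Walk through each heavy atom and fill implicit hydrogens from standard valence (C 4, N 3, O 2, S 2, halogen 1):
  atom 1: N, bond orders sum to 1 (valence 3) → 2 H
  atom 2: C, bond orders sum to 4 (valence 4) → 0 H
  atom 3: O, bond orders sum to 2 (valence 2) → 0 H
  atom 4: C, bond orders sum to 4 (valence 4) → 0 H
  atom 5: C, bond orders sum to 3 (valence 4) → 1 H
  atom 6: C, bond orders sum to 3 (valence 4) → 1 H
  atom 7: C, bond orders sum to 4 (valence 4) → 0 H
  atom 8: C, bond orders sum to 4 (valence 4) → 0 H
  atom 9: O, bond orders sum to 2 (valence 2) → 0 H
  atom 10: O, bond orders sum to 2 (valence 2) → 0 H
  atom 11: C, bond orders sum to 1 (valence 4) → 3 H
  atom 12: C, bond orders sum to 4 (valence 4) → 0 H
  atom 13: C, bond orders sum to 3 (valence 4) → 1 H
  atom 14: C, bond orders sum to 3 (valence 4) → 1 H
  atom 15: C, bond orders sum to 3 (valence 4) → 1 H
  atom 16: C, bond orders sum to 3 (valence 4) → 1 H
  atom 17: C, bond orders sum to 4 (valence 4) → 0 H
Total hydrogens: 11.

11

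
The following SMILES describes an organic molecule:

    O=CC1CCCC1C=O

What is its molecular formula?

Walk through each heavy atom and fill implicit hydrogens from standard valence (C 4, N 3, O 2, S 2, halogen 1):
  atom 1: O, bond orders sum to 2 (valence 2) → 0 H
  atom 2: C, bond orders sum to 3 (valence 4) → 1 H
  atom 3: C, bond orders sum to 3 (valence 4) → 1 H
  atom 4: C, bond orders sum to 2 (valence 4) → 2 H
  atom 5: C, bond orders sum to 2 (valence 4) → 2 H
  atom 6: C, bond orders sum to 2 (valence 4) → 2 H
  atom 7: C, bond orders sum to 3 (valence 4) → 1 H
  atom 8: C, bond orders sum to 3 (valence 4) → 1 H
  atom 9: O, bond orders sum to 2 (valence 2) → 0 H
Totals → C:7, H:10, O:2.
In Hill order: C7H10O2.

C7H10O2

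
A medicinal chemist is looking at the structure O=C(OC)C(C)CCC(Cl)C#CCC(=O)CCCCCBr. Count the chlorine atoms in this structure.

Scan the SMILES for Cl atoms (remember two-letter symbols like Cl and Br are single atoms).
Chlorine count: 1.

1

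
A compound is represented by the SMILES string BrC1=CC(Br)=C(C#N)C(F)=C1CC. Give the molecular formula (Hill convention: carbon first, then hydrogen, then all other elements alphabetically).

Walk through each heavy atom and fill implicit hydrogens from standard valence (C 4, N 3, O 2, S 2, halogen 1):
  atom 1: Br (halogen, monovalent) → 0 H
  atom 2: C, bond orders sum to 4 (valence 4) → 0 H
  atom 3: C, bond orders sum to 3 (valence 4) → 1 H
  atom 4: C, bond orders sum to 4 (valence 4) → 0 H
  atom 5: Br (halogen, monovalent) → 0 H
  atom 6: C, bond orders sum to 4 (valence 4) → 0 H
  atom 7: C, bond orders sum to 4 (valence 4) → 0 H
  atom 8: N, bond orders sum to 3 (valence 3) → 0 H
  atom 9: C, bond orders sum to 4 (valence 4) → 0 H
  atom 10: F (halogen, monovalent) → 0 H
  atom 11: C, bond orders sum to 4 (valence 4) → 0 H
  atom 12: C, bond orders sum to 2 (valence 4) → 2 H
  atom 13: C, bond orders sum to 1 (valence 4) → 3 H
Totals → C:9, H:6, Br:2, F:1, N:1.
In Hill order: C9H6Br2FN.

C9H6Br2FN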